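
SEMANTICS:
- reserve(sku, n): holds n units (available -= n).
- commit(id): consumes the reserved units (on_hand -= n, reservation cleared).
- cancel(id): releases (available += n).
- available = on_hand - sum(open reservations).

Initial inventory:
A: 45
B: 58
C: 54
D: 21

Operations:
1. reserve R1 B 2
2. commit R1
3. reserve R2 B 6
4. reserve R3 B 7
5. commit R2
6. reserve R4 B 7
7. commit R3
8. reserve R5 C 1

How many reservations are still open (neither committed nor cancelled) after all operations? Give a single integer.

Answer: 2

Derivation:
Step 1: reserve R1 B 2 -> on_hand[A=45 B=58 C=54 D=21] avail[A=45 B=56 C=54 D=21] open={R1}
Step 2: commit R1 -> on_hand[A=45 B=56 C=54 D=21] avail[A=45 B=56 C=54 D=21] open={}
Step 3: reserve R2 B 6 -> on_hand[A=45 B=56 C=54 D=21] avail[A=45 B=50 C=54 D=21] open={R2}
Step 4: reserve R3 B 7 -> on_hand[A=45 B=56 C=54 D=21] avail[A=45 B=43 C=54 D=21] open={R2,R3}
Step 5: commit R2 -> on_hand[A=45 B=50 C=54 D=21] avail[A=45 B=43 C=54 D=21] open={R3}
Step 6: reserve R4 B 7 -> on_hand[A=45 B=50 C=54 D=21] avail[A=45 B=36 C=54 D=21] open={R3,R4}
Step 7: commit R3 -> on_hand[A=45 B=43 C=54 D=21] avail[A=45 B=36 C=54 D=21] open={R4}
Step 8: reserve R5 C 1 -> on_hand[A=45 B=43 C=54 D=21] avail[A=45 B=36 C=53 D=21] open={R4,R5}
Open reservations: ['R4', 'R5'] -> 2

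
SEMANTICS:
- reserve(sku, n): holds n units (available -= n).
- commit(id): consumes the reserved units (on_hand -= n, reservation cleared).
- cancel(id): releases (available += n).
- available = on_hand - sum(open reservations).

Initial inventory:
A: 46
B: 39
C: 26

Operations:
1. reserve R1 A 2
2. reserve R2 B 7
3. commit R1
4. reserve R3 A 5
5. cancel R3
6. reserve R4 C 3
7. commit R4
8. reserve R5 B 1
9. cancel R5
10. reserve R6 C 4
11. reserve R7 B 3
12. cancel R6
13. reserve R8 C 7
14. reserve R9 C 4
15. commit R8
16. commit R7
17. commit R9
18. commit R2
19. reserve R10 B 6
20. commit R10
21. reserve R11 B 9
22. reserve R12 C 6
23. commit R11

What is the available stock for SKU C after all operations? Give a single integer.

Step 1: reserve R1 A 2 -> on_hand[A=46 B=39 C=26] avail[A=44 B=39 C=26] open={R1}
Step 2: reserve R2 B 7 -> on_hand[A=46 B=39 C=26] avail[A=44 B=32 C=26] open={R1,R2}
Step 3: commit R1 -> on_hand[A=44 B=39 C=26] avail[A=44 B=32 C=26] open={R2}
Step 4: reserve R3 A 5 -> on_hand[A=44 B=39 C=26] avail[A=39 B=32 C=26] open={R2,R3}
Step 5: cancel R3 -> on_hand[A=44 B=39 C=26] avail[A=44 B=32 C=26] open={R2}
Step 6: reserve R4 C 3 -> on_hand[A=44 B=39 C=26] avail[A=44 B=32 C=23] open={R2,R4}
Step 7: commit R4 -> on_hand[A=44 B=39 C=23] avail[A=44 B=32 C=23] open={R2}
Step 8: reserve R5 B 1 -> on_hand[A=44 B=39 C=23] avail[A=44 B=31 C=23] open={R2,R5}
Step 9: cancel R5 -> on_hand[A=44 B=39 C=23] avail[A=44 B=32 C=23] open={R2}
Step 10: reserve R6 C 4 -> on_hand[A=44 B=39 C=23] avail[A=44 B=32 C=19] open={R2,R6}
Step 11: reserve R7 B 3 -> on_hand[A=44 B=39 C=23] avail[A=44 B=29 C=19] open={R2,R6,R7}
Step 12: cancel R6 -> on_hand[A=44 B=39 C=23] avail[A=44 B=29 C=23] open={R2,R7}
Step 13: reserve R8 C 7 -> on_hand[A=44 B=39 C=23] avail[A=44 B=29 C=16] open={R2,R7,R8}
Step 14: reserve R9 C 4 -> on_hand[A=44 B=39 C=23] avail[A=44 B=29 C=12] open={R2,R7,R8,R9}
Step 15: commit R8 -> on_hand[A=44 B=39 C=16] avail[A=44 B=29 C=12] open={R2,R7,R9}
Step 16: commit R7 -> on_hand[A=44 B=36 C=16] avail[A=44 B=29 C=12] open={R2,R9}
Step 17: commit R9 -> on_hand[A=44 B=36 C=12] avail[A=44 B=29 C=12] open={R2}
Step 18: commit R2 -> on_hand[A=44 B=29 C=12] avail[A=44 B=29 C=12] open={}
Step 19: reserve R10 B 6 -> on_hand[A=44 B=29 C=12] avail[A=44 B=23 C=12] open={R10}
Step 20: commit R10 -> on_hand[A=44 B=23 C=12] avail[A=44 B=23 C=12] open={}
Step 21: reserve R11 B 9 -> on_hand[A=44 B=23 C=12] avail[A=44 B=14 C=12] open={R11}
Step 22: reserve R12 C 6 -> on_hand[A=44 B=23 C=12] avail[A=44 B=14 C=6] open={R11,R12}
Step 23: commit R11 -> on_hand[A=44 B=14 C=12] avail[A=44 B=14 C=6] open={R12}
Final available[C] = 6

Answer: 6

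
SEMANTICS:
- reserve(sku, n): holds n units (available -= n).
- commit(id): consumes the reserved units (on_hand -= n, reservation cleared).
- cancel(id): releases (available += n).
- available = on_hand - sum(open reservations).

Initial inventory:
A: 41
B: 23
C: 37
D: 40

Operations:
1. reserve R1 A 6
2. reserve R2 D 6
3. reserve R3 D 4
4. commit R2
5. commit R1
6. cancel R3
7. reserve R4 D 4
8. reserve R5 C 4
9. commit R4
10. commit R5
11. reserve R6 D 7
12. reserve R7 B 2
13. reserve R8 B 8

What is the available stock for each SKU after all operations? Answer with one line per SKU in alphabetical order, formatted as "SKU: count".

Answer: A: 35
B: 13
C: 33
D: 23

Derivation:
Step 1: reserve R1 A 6 -> on_hand[A=41 B=23 C=37 D=40] avail[A=35 B=23 C=37 D=40] open={R1}
Step 2: reserve R2 D 6 -> on_hand[A=41 B=23 C=37 D=40] avail[A=35 B=23 C=37 D=34] open={R1,R2}
Step 3: reserve R3 D 4 -> on_hand[A=41 B=23 C=37 D=40] avail[A=35 B=23 C=37 D=30] open={R1,R2,R3}
Step 4: commit R2 -> on_hand[A=41 B=23 C=37 D=34] avail[A=35 B=23 C=37 D=30] open={R1,R3}
Step 5: commit R1 -> on_hand[A=35 B=23 C=37 D=34] avail[A=35 B=23 C=37 D=30] open={R3}
Step 6: cancel R3 -> on_hand[A=35 B=23 C=37 D=34] avail[A=35 B=23 C=37 D=34] open={}
Step 7: reserve R4 D 4 -> on_hand[A=35 B=23 C=37 D=34] avail[A=35 B=23 C=37 D=30] open={R4}
Step 8: reserve R5 C 4 -> on_hand[A=35 B=23 C=37 D=34] avail[A=35 B=23 C=33 D=30] open={R4,R5}
Step 9: commit R4 -> on_hand[A=35 B=23 C=37 D=30] avail[A=35 B=23 C=33 D=30] open={R5}
Step 10: commit R5 -> on_hand[A=35 B=23 C=33 D=30] avail[A=35 B=23 C=33 D=30] open={}
Step 11: reserve R6 D 7 -> on_hand[A=35 B=23 C=33 D=30] avail[A=35 B=23 C=33 D=23] open={R6}
Step 12: reserve R7 B 2 -> on_hand[A=35 B=23 C=33 D=30] avail[A=35 B=21 C=33 D=23] open={R6,R7}
Step 13: reserve R8 B 8 -> on_hand[A=35 B=23 C=33 D=30] avail[A=35 B=13 C=33 D=23] open={R6,R7,R8}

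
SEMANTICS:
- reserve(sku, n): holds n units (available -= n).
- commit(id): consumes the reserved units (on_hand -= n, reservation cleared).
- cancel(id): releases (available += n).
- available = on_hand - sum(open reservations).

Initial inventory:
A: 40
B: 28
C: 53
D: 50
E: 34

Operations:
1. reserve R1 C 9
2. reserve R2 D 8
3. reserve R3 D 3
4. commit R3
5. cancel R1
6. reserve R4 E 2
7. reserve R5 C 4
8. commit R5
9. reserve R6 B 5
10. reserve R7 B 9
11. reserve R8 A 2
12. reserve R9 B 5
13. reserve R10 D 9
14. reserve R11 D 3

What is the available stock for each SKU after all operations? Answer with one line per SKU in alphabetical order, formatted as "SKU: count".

Step 1: reserve R1 C 9 -> on_hand[A=40 B=28 C=53 D=50 E=34] avail[A=40 B=28 C=44 D=50 E=34] open={R1}
Step 2: reserve R2 D 8 -> on_hand[A=40 B=28 C=53 D=50 E=34] avail[A=40 B=28 C=44 D=42 E=34] open={R1,R2}
Step 3: reserve R3 D 3 -> on_hand[A=40 B=28 C=53 D=50 E=34] avail[A=40 B=28 C=44 D=39 E=34] open={R1,R2,R3}
Step 4: commit R3 -> on_hand[A=40 B=28 C=53 D=47 E=34] avail[A=40 B=28 C=44 D=39 E=34] open={R1,R2}
Step 5: cancel R1 -> on_hand[A=40 B=28 C=53 D=47 E=34] avail[A=40 B=28 C=53 D=39 E=34] open={R2}
Step 6: reserve R4 E 2 -> on_hand[A=40 B=28 C=53 D=47 E=34] avail[A=40 B=28 C=53 D=39 E=32] open={R2,R4}
Step 7: reserve R5 C 4 -> on_hand[A=40 B=28 C=53 D=47 E=34] avail[A=40 B=28 C=49 D=39 E=32] open={R2,R4,R5}
Step 8: commit R5 -> on_hand[A=40 B=28 C=49 D=47 E=34] avail[A=40 B=28 C=49 D=39 E=32] open={R2,R4}
Step 9: reserve R6 B 5 -> on_hand[A=40 B=28 C=49 D=47 E=34] avail[A=40 B=23 C=49 D=39 E=32] open={R2,R4,R6}
Step 10: reserve R7 B 9 -> on_hand[A=40 B=28 C=49 D=47 E=34] avail[A=40 B=14 C=49 D=39 E=32] open={R2,R4,R6,R7}
Step 11: reserve R8 A 2 -> on_hand[A=40 B=28 C=49 D=47 E=34] avail[A=38 B=14 C=49 D=39 E=32] open={R2,R4,R6,R7,R8}
Step 12: reserve R9 B 5 -> on_hand[A=40 B=28 C=49 D=47 E=34] avail[A=38 B=9 C=49 D=39 E=32] open={R2,R4,R6,R7,R8,R9}
Step 13: reserve R10 D 9 -> on_hand[A=40 B=28 C=49 D=47 E=34] avail[A=38 B=9 C=49 D=30 E=32] open={R10,R2,R4,R6,R7,R8,R9}
Step 14: reserve R11 D 3 -> on_hand[A=40 B=28 C=49 D=47 E=34] avail[A=38 B=9 C=49 D=27 E=32] open={R10,R11,R2,R4,R6,R7,R8,R9}

Answer: A: 38
B: 9
C: 49
D: 27
E: 32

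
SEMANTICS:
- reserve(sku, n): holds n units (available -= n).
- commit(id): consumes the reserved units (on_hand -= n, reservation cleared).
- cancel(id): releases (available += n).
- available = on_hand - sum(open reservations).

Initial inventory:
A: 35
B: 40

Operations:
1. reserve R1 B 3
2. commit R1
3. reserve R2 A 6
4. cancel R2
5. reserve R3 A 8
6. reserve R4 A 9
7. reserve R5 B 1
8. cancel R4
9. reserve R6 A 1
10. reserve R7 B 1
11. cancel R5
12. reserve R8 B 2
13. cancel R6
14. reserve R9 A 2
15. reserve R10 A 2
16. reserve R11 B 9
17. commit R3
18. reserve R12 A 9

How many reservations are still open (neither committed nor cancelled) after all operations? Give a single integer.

Answer: 6

Derivation:
Step 1: reserve R1 B 3 -> on_hand[A=35 B=40] avail[A=35 B=37] open={R1}
Step 2: commit R1 -> on_hand[A=35 B=37] avail[A=35 B=37] open={}
Step 3: reserve R2 A 6 -> on_hand[A=35 B=37] avail[A=29 B=37] open={R2}
Step 4: cancel R2 -> on_hand[A=35 B=37] avail[A=35 B=37] open={}
Step 5: reserve R3 A 8 -> on_hand[A=35 B=37] avail[A=27 B=37] open={R3}
Step 6: reserve R4 A 9 -> on_hand[A=35 B=37] avail[A=18 B=37] open={R3,R4}
Step 7: reserve R5 B 1 -> on_hand[A=35 B=37] avail[A=18 B=36] open={R3,R4,R5}
Step 8: cancel R4 -> on_hand[A=35 B=37] avail[A=27 B=36] open={R3,R5}
Step 9: reserve R6 A 1 -> on_hand[A=35 B=37] avail[A=26 B=36] open={R3,R5,R6}
Step 10: reserve R7 B 1 -> on_hand[A=35 B=37] avail[A=26 B=35] open={R3,R5,R6,R7}
Step 11: cancel R5 -> on_hand[A=35 B=37] avail[A=26 B=36] open={R3,R6,R7}
Step 12: reserve R8 B 2 -> on_hand[A=35 B=37] avail[A=26 B=34] open={R3,R6,R7,R8}
Step 13: cancel R6 -> on_hand[A=35 B=37] avail[A=27 B=34] open={R3,R7,R8}
Step 14: reserve R9 A 2 -> on_hand[A=35 B=37] avail[A=25 B=34] open={R3,R7,R8,R9}
Step 15: reserve R10 A 2 -> on_hand[A=35 B=37] avail[A=23 B=34] open={R10,R3,R7,R8,R9}
Step 16: reserve R11 B 9 -> on_hand[A=35 B=37] avail[A=23 B=25] open={R10,R11,R3,R7,R8,R9}
Step 17: commit R3 -> on_hand[A=27 B=37] avail[A=23 B=25] open={R10,R11,R7,R8,R9}
Step 18: reserve R12 A 9 -> on_hand[A=27 B=37] avail[A=14 B=25] open={R10,R11,R12,R7,R8,R9}
Open reservations: ['R10', 'R11', 'R12', 'R7', 'R8', 'R9'] -> 6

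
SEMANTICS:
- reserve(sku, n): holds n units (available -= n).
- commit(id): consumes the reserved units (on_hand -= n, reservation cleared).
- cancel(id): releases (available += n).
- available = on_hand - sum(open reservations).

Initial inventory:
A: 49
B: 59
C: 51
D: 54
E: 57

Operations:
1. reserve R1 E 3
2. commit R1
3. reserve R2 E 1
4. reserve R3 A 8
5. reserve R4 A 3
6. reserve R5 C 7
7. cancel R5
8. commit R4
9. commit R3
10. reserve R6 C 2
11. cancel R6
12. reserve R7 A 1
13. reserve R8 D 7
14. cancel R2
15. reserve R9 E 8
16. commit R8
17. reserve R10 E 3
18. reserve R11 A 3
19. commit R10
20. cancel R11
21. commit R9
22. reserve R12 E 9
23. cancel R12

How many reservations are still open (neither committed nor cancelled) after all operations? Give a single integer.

Answer: 1

Derivation:
Step 1: reserve R1 E 3 -> on_hand[A=49 B=59 C=51 D=54 E=57] avail[A=49 B=59 C=51 D=54 E=54] open={R1}
Step 2: commit R1 -> on_hand[A=49 B=59 C=51 D=54 E=54] avail[A=49 B=59 C=51 D=54 E=54] open={}
Step 3: reserve R2 E 1 -> on_hand[A=49 B=59 C=51 D=54 E=54] avail[A=49 B=59 C=51 D=54 E=53] open={R2}
Step 4: reserve R3 A 8 -> on_hand[A=49 B=59 C=51 D=54 E=54] avail[A=41 B=59 C=51 D=54 E=53] open={R2,R3}
Step 5: reserve R4 A 3 -> on_hand[A=49 B=59 C=51 D=54 E=54] avail[A=38 B=59 C=51 D=54 E=53] open={R2,R3,R4}
Step 6: reserve R5 C 7 -> on_hand[A=49 B=59 C=51 D=54 E=54] avail[A=38 B=59 C=44 D=54 E=53] open={R2,R3,R4,R5}
Step 7: cancel R5 -> on_hand[A=49 B=59 C=51 D=54 E=54] avail[A=38 B=59 C=51 D=54 E=53] open={R2,R3,R4}
Step 8: commit R4 -> on_hand[A=46 B=59 C=51 D=54 E=54] avail[A=38 B=59 C=51 D=54 E=53] open={R2,R3}
Step 9: commit R3 -> on_hand[A=38 B=59 C=51 D=54 E=54] avail[A=38 B=59 C=51 D=54 E=53] open={R2}
Step 10: reserve R6 C 2 -> on_hand[A=38 B=59 C=51 D=54 E=54] avail[A=38 B=59 C=49 D=54 E=53] open={R2,R6}
Step 11: cancel R6 -> on_hand[A=38 B=59 C=51 D=54 E=54] avail[A=38 B=59 C=51 D=54 E=53] open={R2}
Step 12: reserve R7 A 1 -> on_hand[A=38 B=59 C=51 D=54 E=54] avail[A=37 B=59 C=51 D=54 E=53] open={R2,R7}
Step 13: reserve R8 D 7 -> on_hand[A=38 B=59 C=51 D=54 E=54] avail[A=37 B=59 C=51 D=47 E=53] open={R2,R7,R8}
Step 14: cancel R2 -> on_hand[A=38 B=59 C=51 D=54 E=54] avail[A=37 B=59 C=51 D=47 E=54] open={R7,R8}
Step 15: reserve R9 E 8 -> on_hand[A=38 B=59 C=51 D=54 E=54] avail[A=37 B=59 C=51 D=47 E=46] open={R7,R8,R9}
Step 16: commit R8 -> on_hand[A=38 B=59 C=51 D=47 E=54] avail[A=37 B=59 C=51 D=47 E=46] open={R7,R9}
Step 17: reserve R10 E 3 -> on_hand[A=38 B=59 C=51 D=47 E=54] avail[A=37 B=59 C=51 D=47 E=43] open={R10,R7,R9}
Step 18: reserve R11 A 3 -> on_hand[A=38 B=59 C=51 D=47 E=54] avail[A=34 B=59 C=51 D=47 E=43] open={R10,R11,R7,R9}
Step 19: commit R10 -> on_hand[A=38 B=59 C=51 D=47 E=51] avail[A=34 B=59 C=51 D=47 E=43] open={R11,R7,R9}
Step 20: cancel R11 -> on_hand[A=38 B=59 C=51 D=47 E=51] avail[A=37 B=59 C=51 D=47 E=43] open={R7,R9}
Step 21: commit R9 -> on_hand[A=38 B=59 C=51 D=47 E=43] avail[A=37 B=59 C=51 D=47 E=43] open={R7}
Step 22: reserve R12 E 9 -> on_hand[A=38 B=59 C=51 D=47 E=43] avail[A=37 B=59 C=51 D=47 E=34] open={R12,R7}
Step 23: cancel R12 -> on_hand[A=38 B=59 C=51 D=47 E=43] avail[A=37 B=59 C=51 D=47 E=43] open={R7}
Open reservations: ['R7'] -> 1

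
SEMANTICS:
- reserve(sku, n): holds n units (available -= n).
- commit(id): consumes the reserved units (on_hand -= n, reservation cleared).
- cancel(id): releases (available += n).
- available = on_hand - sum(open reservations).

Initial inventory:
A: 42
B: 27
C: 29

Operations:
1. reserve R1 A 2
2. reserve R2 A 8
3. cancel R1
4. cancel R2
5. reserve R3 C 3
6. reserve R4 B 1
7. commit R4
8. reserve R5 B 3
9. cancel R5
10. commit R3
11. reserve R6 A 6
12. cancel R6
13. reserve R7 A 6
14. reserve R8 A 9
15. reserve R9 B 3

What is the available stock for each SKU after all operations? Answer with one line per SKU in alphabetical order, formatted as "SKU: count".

Answer: A: 27
B: 23
C: 26

Derivation:
Step 1: reserve R1 A 2 -> on_hand[A=42 B=27 C=29] avail[A=40 B=27 C=29] open={R1}
Step 2: reserve R2 A 8 -> on_hand[A=42 B=27 C=29] avail[A=32 B=27 C=29] open={R1,R2}
Step 3: cancel R1 -> on_hand[A=42 B=27 C=29] avail[A=34 B=27 C=29] open={R2}
Step 4: cancel R2 -> on_hand[A=42 B=27 C=29] avail[A=42 B=27 C=29] open={}
Step 5: reserve R3 C 3 -> on_hand[A=42 B=27 C=29] avail[A=42 B=27 C=26] open={R3}
Step 6: reserve R4 B 1 -> on_hand[A=42 B=27 C=29] avail[A=42 B=26 C=26] open={R3,R4}
Step 7: commit R4 -> on_hand[A=42 B=26 C=29] avail[A=42 B=26 C=26] open={R3}
Step 8: reserve R5 B 3 -> on_hand[A=42 B=26 C=29] avail[A=42 B=23 C=26] open={R3,R5}
Step 9: cancel R5 -> on_hand[A=42 B=26 C=29] avail[A=42 B=26 C=26] open={R3}
Step 10: commit R3 -> on_hand[A=42 B=26 C=26] avail[A=42 B=26 C=26] open={}
Step 11: reserve R6 A 6 -> on_hand[A=42 B=26 C=26] avail[A=36 B=26 C=26] open={R6}
Step 12: cancel R6 -> on_hand[A=42 B=26 C=26] avail[A=42 B=26 C=26] open={}
Step 13: reserve R7 A 6 -> on_hand[A=42 B=26 C=26] avail[A=36 B=26 C=26] open={R7}
Step 14: reserve R8 A 9 -> on_hand[A=42 B=26 C=26] avail[A=27 B=26 C=26] open={R7,R8}
Step 15: reserve R9 B 3 -> on_hand[A=42 B=26 C=26] avail[A=27 B=23 C=26] open={R7,R8,R9}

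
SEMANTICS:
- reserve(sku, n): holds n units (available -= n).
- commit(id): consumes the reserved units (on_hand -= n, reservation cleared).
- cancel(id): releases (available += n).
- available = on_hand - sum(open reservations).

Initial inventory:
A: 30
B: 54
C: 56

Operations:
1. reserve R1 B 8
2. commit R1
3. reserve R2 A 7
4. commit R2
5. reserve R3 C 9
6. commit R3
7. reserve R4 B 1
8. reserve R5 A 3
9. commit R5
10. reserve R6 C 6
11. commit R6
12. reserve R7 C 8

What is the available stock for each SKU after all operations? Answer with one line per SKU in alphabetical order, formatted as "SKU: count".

Answer: A: 20
B: 45
C: 33

Derivation:
Step 1: reserve R1 B 8 -> on_hand[A=30 B=54 C=56] avail[A=30 B=46 C=56] open={R1}
Step 2: commit R1 -> on_hand[A=30 B=46 C=56] avail[A=30 B=46 C=56] open={}
Step 3: reserve R2 A 7 -> on_hand[A=30 B=46 C=56] avail[A=23 B=46 C=56] open={R2}
Step 4: commit R2 -> on_hand[A=23 B=46 C=56] avail[A=23 B=46 C=56] open={}
Step 5: reserve R3 C 9 -> on_hand[A=23 B=46 C=56] avail[A=23 B=46 C=47] open={R3}
Step 6: commit R3 -> on_hand[A=23 B=46 C=47] avail[A=23 B=46 C=47] open={}
Step 7: reserve R4 B 1 -> on_hand[A=23 B=46 C=47] avail[A=23 B=45 C=47] open={R4}
Step 8: reserve R5 A 3 -> on_hand[A=23 B=46 C=47] avail[A=20 B=45 C=47] open={R4,R5}
Step 9: commit R5 -> on_hand[A=20 B=46 C=47] avail[A=20 B=45 C=47] open={R4}
Step 10: reserve R6 C 6 -> on_hand[A=20 B=46 C=47] avail[A=20 B=45 C=41] open={R4,R6}
Step 11: commit R6 -> on_hand[A=20 B=46 C=41] avail[A=20 B=45 C=41] open={R4}
Step 12: reserve R7 C 8 -> on_hand[A=20 B=46 C=41] avail[A=20 B=45 C=33] open={R4,R7}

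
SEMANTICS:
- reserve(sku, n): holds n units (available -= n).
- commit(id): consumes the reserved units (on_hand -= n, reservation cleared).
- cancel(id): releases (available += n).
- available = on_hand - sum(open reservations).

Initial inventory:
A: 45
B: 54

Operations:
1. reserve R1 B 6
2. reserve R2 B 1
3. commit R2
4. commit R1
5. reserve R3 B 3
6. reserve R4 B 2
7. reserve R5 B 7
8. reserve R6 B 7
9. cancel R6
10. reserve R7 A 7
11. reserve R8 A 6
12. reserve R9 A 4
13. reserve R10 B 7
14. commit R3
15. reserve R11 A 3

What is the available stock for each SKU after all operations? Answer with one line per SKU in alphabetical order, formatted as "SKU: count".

Step 1: reserve R1 B 6 -> on_hand[A=45 B=54] avail[A=45 B=48] open={R1}
Step 2: reserve R2 B 1 -> on_hand[A=45 B=54] avail[A=45 B=47] open={R1,R2}
Step 3: commit R2 -> on_hand[A=45 B=53] avail[A=45 B=47] open={R1}
Step 4: commit R1 -> on_hand[A=45 B=47] avail[A=45 B=47] open={}
Step 5: reserve R3 B 3 -> on_hand[A=45 B=47] avail[A=45 B=44] open={R3}
Step 6: reserve R4 B 2 -> on_hand[A=45 B=47] avail[A=45 B=42] open={R3,R4}
Step 7: reserve R5 B 7 -> on_hand[A=45 B=47] avail[A=45 B=35] open={R3,R4,R5}
Step 8: reserve R6 B 7 -> on_hand[A=45 B=47] avail[A=45 B=28] open={R3,R4,R5,R6}
Step 9: cancel R6 -> on_hand[A=45 B=47] avail[A=45 B=35] open={R3,R4,R5}
Step 10: reserve R7 A 7 -> on_hand[A=45 B=47] avail[A=38 B=35] open={R3,R4,R5,R7}
Step 11: reserve R8 A 6 -> on_hand[A=45 B=47] avail[A=32 B=35] open={R3,R4,R5,R7,R8}
Step 12: reserve R9 A 4 -> on_hand[A=45 B=47] avail[A=28 B=35] open={R3,R4,R5,R7,R8,R9}
Step 13: reserve R10 B 7 -> on_hand[A=45 B=47] avail[A=28 B=28] open={R10,R3,R4,R5,R7,R8,R9}
Step 14: commit R3 -> on_hand[A=45 B=44] avail[A=28 B=28] open={R10,R4,R5,R7,R8,R9}
Step 15: reserve R11 A 3 -> on_hand[A=45 B=44] avail[A=25 B=28] open={R10,R11,R4,R5,R7,R8,R9}

Answer: A: 25
B: 28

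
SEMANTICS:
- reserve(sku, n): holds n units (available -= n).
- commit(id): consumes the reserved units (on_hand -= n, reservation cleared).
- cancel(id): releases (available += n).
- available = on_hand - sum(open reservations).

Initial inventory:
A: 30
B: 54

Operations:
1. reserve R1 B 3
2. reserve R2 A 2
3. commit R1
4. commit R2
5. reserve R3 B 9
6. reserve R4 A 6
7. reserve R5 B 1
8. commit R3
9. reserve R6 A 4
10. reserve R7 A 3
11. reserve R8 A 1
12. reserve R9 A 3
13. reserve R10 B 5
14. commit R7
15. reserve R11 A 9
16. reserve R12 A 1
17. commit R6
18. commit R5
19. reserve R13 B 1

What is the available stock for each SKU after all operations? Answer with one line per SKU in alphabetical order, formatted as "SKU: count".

Step 1: reserve R1 B 3 -> on_hand[A=30 B=54] avail[A=30 B=51] open={R1}
Step 2: reserve R2 A 2 -> on_hand[A=30 B=54] avail[A=28 B=51] open={R1,R2}
Step 3: commit R1 -> on_hand[A=30 B=51] avail[A=28 B=51] open={R2}
Step 4: commit R2 -> on_hand[A=28 B=51] avail[A=28 B=51] open={}
Step 5: reserve R3 B 9 -> on_hand[A=28 B=51] avail[A=28 B=42] open={R3}
Step 6: reserve R4 A 6 -> on_hand[A=28 B=51] avail[A=22 B=42] open={R3,R4}
Step 7: reserve R5 B 1 -> on_hand[A=28 B=51] avail[A=22 B=41] open={R3,R4,R5}
Step 8: commit R3 -> on_hand[A=28 B=42] avail[A=22 B=41] open={R4,R5}
Step 9: reserve R6 A 4 -> on_hand[A=28 B=42] avail[A=18 B=41] open={R4,R5,R6}
Step 10: reserve R7 A 3 -> on_hand[A=28 B=42] avail[A=15 B=41] open={R4,R5,R6,R7}
Step 11: reserve R8 A 1 -> on_hand[A=28 B=42] avail[A=14 B=41] open={R4,R5,R6,R7,R8}
Step 12: reserve R9 A 3 -> on_hand[A=28 B=42] avail[A=11 B=41] open={R4,R5,R6,R7,R8,R9}
Step 13: reserve R10 B 5 -> on_hand[A=28 B=42] avail[A=11 B=36] open={R10,R4,R5,R6,R7,R8,R9}
Step 14: commit R7 -> on_hand[A=25 B=42] avail[A=11 B=36] open={R10,R4,R5,R6,R8,R9}
Step 15: reserve R11 A 9 -> on_hand[A=25 B=42] avail[A=2 B=36] open={R10,R11,R4,R5,R6,R8,R9}
Step 16: reserve R12 A 1 -> on_hand[A=25 B=42] avail[A=1 B=36] open={R10,R11,R12,R4,R5,R6,R8,R9}
Step 17: commit R6 -> on_hand[A=21 B=42] avail[A=1 B=36] open={R10,R11,R12,R4,R5,R8,R9}
Step 18: commit R5 -> on_hand[A=21 B=41] avail[A=1 B=36] open={R10,R11,R12,R4,R8,R9}
Step 19: reserve R13 B 1 -> on_hand[A=21 B=41] avail[A=1 B=35] open={R10,R11,R12,R13,R4,R8,R9}

Answer: A: 1
B: 35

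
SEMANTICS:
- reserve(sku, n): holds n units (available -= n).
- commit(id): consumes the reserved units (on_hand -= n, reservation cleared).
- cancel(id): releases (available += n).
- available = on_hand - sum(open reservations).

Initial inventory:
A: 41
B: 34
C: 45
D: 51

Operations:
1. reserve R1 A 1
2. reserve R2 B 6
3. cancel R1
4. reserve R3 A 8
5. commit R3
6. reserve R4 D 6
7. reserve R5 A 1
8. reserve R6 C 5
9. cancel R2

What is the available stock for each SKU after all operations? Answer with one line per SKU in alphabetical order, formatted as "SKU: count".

Answer: A: 32
B: 34
C: 40
D: 45

Derivation:
Step 1: reserve R1 A 1 -> on_hand[A=41 B=34 C=45 D=51] avail[A=40 B=34 C=45 D=51] open={R1}
Step 2: reserve R2 B 6 -> on_hand[A=41 B=34 C=45 D=51] avail[A=40 B=28 C=45 D=51] open={R1,R2}
Step 3: cancel R1 -> on_hand[A=41 B=34 C=45 D=51] avail[A=41 B=28 C=45 D=51] open={R2}
Step 4: reserve R3 A 8 -> on_hand[A=41 B=34 C=45 D=51] avail[A=33 B=28 C=45 D=51] open={R2,R3}
Step 5: commit R3 -> on_hand[A=33 B=34 C=45 D=51] avail[A=33 B=28 C=45 D=51] open={R2}
Step 6: reserve R4 D 6 -> on_hand[A=33 B=34 C=45 D=51] avail[A=33 B=28 C=45 D=45] open={R2,R4}
Step 7: reserve R5 A 1 -> on_hand[A=33 B=34 C=45 D=51] avail[A=32 B=28 C=45 D=45] open={R2,R4,R5}
Step 8: reserve R6 C 5 -> on_hand[A=33 B=34 C=45 D=51] avail[A=32 B=28 C=40 D=45] open={R2,R4,R5,R6}
Step 9: cancel R2 -> on_hand[A=33 B=34 C=45 D=51] avail[A=32 B=34 C=40 D=45] open={R4,R5,R6}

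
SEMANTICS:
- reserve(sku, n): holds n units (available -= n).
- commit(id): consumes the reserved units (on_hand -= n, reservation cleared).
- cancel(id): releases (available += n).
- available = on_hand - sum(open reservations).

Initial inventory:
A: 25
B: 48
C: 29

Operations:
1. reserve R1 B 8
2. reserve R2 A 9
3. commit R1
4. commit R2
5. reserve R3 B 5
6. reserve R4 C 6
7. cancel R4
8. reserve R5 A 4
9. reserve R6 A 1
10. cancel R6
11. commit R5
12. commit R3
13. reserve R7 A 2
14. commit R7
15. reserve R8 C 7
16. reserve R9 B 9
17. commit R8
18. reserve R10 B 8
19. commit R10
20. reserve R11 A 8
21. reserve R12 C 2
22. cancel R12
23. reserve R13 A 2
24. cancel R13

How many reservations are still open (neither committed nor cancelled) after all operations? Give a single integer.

Answer: 2

Derivation:
Step 1: reserve R1 B 8 -> on_hand[A=25 B=48 C=29] avail[A=25 B=40 C=29] open={R1}
Step 2: reserve R2 A 9 -> on_hand[A=25 B=48 C=29] avail[A=16 B=40 C=29] open={R1,R2}
Step 3: commit R1 -> on_hand[A=25 B=40 C=29] avail[A=16 B=40 C=29] open={R2}
Step 4: commit R2 -> on_hand[A=16 B=40 C=29] avail[A=16 B=40 C=29] open={}
Step 5: reserve R3 B 5 -> on_hand[A=16 B=40 C=29] avail[A=16 B=35 C=29] open={R3}
Step 6: reserve R4 C 6 -> on_hand[A=16 B=40 C=29] avail[A=16 B=35 C=23] open={R3,R4}
Step 7: cancel R4 -> on_hand[A=16 B=40 C=29] avail[A=16 B=35 C=29] open={R3}
Step 8: reserve R5 A 4 -> on_hand[A=16 B=40 C=29] avail[A=12 B=35 C=29] open={R3,R5}
Step 9: reserve R6 A 1 -> on_hand[A=16 B=40 C=29] avail[A=11 B=35 C=29] open={R3,R5,R6}
Step 10: cancel R6 -> on_hand[A=16 B=40 C=29] avail[A=12 B=35 C=29] open={R3,R5}
Step 11: commit R5 -> on_hand[A=12 B=40 C=29] avail[A=12 B=35 C=29] open={R3}
Step 12: commit R3 -> on_hand[A=12 B=35 C=29] avail[A=12 B=35 C=29] open={}
Step 13: reserve R7 A 2 -> on_hand[A=12 B=35 C=29] avail[A=10 B=35 C=29] open={R7}
Step 14: commit R7 -> on_hand[A=10 B=35 C=29] avail[A=10 B=35 C=29] open={}
Step 15: reserve R8 C 7 -> on_hand[A=10 B=35 C=29] avail[A=10 B=35 C=22] open={R8}
Step 16: reserve R9 B 9 -> on_hand[A=10 B=35 C=29] avail[A=10 B=26 C=22] open={R8,R9}
Step 17: commit R8 -> on_hand[A=10 B=35 C=22] avail[A=10 B=26 C=22] open={R9}
Step 18: reserve R10 B 8 -> on_hand[A=10 B=35 C=22] avail[A=10 B=18 C=22] open={R10,R9}
Step 19: commit R10 -> on_hand[A=10 B=27 C=22] avail[A=10 B=18 C=22] open={R9}
Step 20: reserve R11 A 8 -> on_hand[A=10 B=27 C=22] avail[A=2 B=18 C=22] open={R11,R9}
Step 21: reserve R12 C 2 -> on_hand[A=10 B=27 C=22] avail[A=2 B=18 C=20] open={R11,R12,R9}
Step 22: cancel R12 -> on_hand[A=10 B=27 C=22] avail[A=2 B=18 C=22] open={R11,R9}
Step 23: reserve R13 A 2 -> on_hand[A=10 B=27 C=22] avail[A=0 B=18 C=22] open={R11,R13,R9}
Step 24: cancel R13 -> on_hand[A=10 B=27 C=22] avail[A=2 B=18 C=22] open={R11,R9}
Open reservations: ['R11', 'R9'] -> 2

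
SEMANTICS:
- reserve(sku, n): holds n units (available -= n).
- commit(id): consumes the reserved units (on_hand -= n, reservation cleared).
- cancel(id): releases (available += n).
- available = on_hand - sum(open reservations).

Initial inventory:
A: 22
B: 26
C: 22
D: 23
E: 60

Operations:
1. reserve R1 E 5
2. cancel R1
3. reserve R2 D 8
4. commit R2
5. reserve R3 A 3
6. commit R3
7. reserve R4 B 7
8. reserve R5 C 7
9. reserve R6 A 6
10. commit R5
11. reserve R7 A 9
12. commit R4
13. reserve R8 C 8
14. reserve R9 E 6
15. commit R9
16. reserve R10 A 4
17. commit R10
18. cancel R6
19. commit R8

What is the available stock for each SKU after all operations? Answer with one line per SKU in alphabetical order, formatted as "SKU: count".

Answer: A: 6
B: 19
C: 7
D: 15
E: 54

Derivation:
Step 1: reserve R1 E 5 -> on_hand[A=22 B=26 C=22 D=23 E=60] avail[A=22 B=26 C=22 D=23 E=55] open={R1}
Step 2: cancel R1 -> on_hand[A=22 B=26 C=22 D=23 E=60] avail[A=22 B=26 C=22 D=23 E=60] open={}
Step 3: reserve R2 D 8 -> on_hand[A=22 B=26 C=22 D=23 E=60] avail[A=22 B=26 C=22 D=15 E=60] open={R2}
Step 4: commit R2 -> on_hand[A=22 B=26 C=22 D=15 E=60] avail[A=22 B=26 C=22 D=15 E=60] open={}
Step 5: reserve R3 A 3 -> on_hand[A=22 B=26 C=22 D=15 E=60] avail[A=19 B=26 C=22 D=15 E=60] open={R3}
Step 6: commit R3 -> on_hand[A=19 B=26 C=22 D=15 E=60] avail[A=19 B=26 C=22 D=15 E=60] open={}
Step 7: reserve R4 B 7 -> on_hand[A=19 B=26 C=22 D=15 E=60] avail[A=19 B=19 C=22 D=15 E=60] open={R4}
Step 8: reserve R5 C 7 -> on_hand[A=19 B=26 C=22 D=15 E=60] avail[A=19 B=19 C=15 D=15 E=60] open={R4,R5}
Step 9: reserve R6 A 6 -> on_hand[A=19 B=26 C=22 D=15 E=60] avail[A=13 B=19 C=15 D=15 E=60] open={R4,R5,R6}
Step 10: commit R5 -> on_hand[A=19 B=26 C=15 D=15 E=60] avail[A=13 B=19 C=15 D=15 E=60] open={R4,R6}
Step 11: reserve R7 A 9 -> on_hand[A=19 B=26 C=15 D=15 E=60] avail[A=4 B=19 C=15 D=15 E=60] open={R4,R6,R7}
Step 12: commit R4 -> on_hand[A=19 B=19 C=15 D=15 E=60] avail[A=4 B=19 C=15 D=15 E=60] open={R6,R7}
Step 13: reserve R8 C 8 -> on_hand[A=19 B=19 C=15 D=15 E=60] avail[A=4 B=19 C=7 D=15 E=60] open={R6,R7,R8}
Step 14: reserve R9 E 6 -> on_hand[A=19 B=19 C=15 D=15 E=60] avail[A=4 B=19 C=7 D=15 E=54] open={R6,R7,R8,R9}
Step 15: commit R9 -> on_hand[A=19 B=19 C=15 D=15 E=54] avail[A=4 B=19 C=7 D=15 E=54] open={R6,R7,R8}
Step 16: reserve R10 A 4 -> on_hand[A=19 B=19 C=15 D=15 E=54] avail[A=0 B=19 C=7 D=15 E=54] open={R10,R6,R7,R8}
Step 17: commit R10 -> on_hand[A=15 B=19 C=15 D=15 E=54] avail[A=0 B=19 C=7 D=15 E=54] open={R6,R7,R8}
Step 18: cancel R6 -> on_hand[A=15 B=19 C=15 D=15 E=54] avail[A=6 B=19 C=7 D=15 E=54] open={R7,R8}
Step 19: commit R8 -> on_hand[A=15 B=19 C=7 D=15 E=54] avail[A=6 B=19 C=7 D=15 E=54] open={R7}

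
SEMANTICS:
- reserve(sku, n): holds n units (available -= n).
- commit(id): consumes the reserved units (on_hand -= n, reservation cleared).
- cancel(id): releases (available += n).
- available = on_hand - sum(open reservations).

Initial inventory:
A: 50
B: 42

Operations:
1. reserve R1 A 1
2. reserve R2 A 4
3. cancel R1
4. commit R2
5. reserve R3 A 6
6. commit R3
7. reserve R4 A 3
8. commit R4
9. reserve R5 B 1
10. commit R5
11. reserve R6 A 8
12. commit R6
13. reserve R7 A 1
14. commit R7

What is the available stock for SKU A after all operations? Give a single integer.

Step 1: reserve R1 A 1 -> on_hand[A=50 B=42] avail[A=49 B=42] open={R1}
Step 2: reserve R2 A 4 -> on_hand[A=50 B=42] avail[A=45 B=42] open={R1,R2}
Step 3: cancel R1 -> on_hand[A=50 B=42] avail[A=46 B=42] open={R2}
Step 4: commit R2 -> on_hand[A=46 B=42] avail[A=46 B=42] open={}
Step 5: reserve R3 A 6 -> on_hand[A=46 B=42] avail[A=40 B=42] open={R3}
Step 6: commit R3 -> on_hand[A=40 B=42] avail[A=40 B=42] open={}
Step 7: reserve R4 A 3 -> on_hand[A=40 B=42] avail[A=37 B=42] open={R4}
Step 8: commit R4 -> on_hand[A=37 B=42] avail[A=37 B=42] open={}
Step 9: reserve R5 B 1 -> on_hand[A=37 B=42] avail[A=37 B=41] open={R5}
Step 10: commit R5 -> on_hand[A=37 B=41] avail[A=37 B=41] open={}
Step 11: reserve R6 A 8 -> on_hand[A=37 B=41] avail[A=29 B=41] open={R6}
Step 12: commit R6 -> on_hand[A=29 B=41] avail[A=29 B=41] open={}
Step 13: reserve R7 A 1 -> on_hand[A=29 B=41] avail[A=28 B=41] open={R7}
Step 14: commit R7 -> on_hand[A=28 B=41] avail[A=28 B=41] open={}
Final available[A] = 28

Answer: 28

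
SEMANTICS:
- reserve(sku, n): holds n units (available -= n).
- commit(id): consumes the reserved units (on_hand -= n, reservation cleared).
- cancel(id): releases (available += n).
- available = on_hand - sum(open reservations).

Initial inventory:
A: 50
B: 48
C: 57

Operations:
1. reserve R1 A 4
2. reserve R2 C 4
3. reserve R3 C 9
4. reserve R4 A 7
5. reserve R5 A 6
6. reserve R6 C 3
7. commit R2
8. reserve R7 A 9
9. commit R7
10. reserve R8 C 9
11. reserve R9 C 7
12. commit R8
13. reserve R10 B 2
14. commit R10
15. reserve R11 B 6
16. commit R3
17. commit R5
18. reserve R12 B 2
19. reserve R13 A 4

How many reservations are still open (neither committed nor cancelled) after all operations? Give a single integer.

Step 1: reserve R1 A 4 -> on_hand[A=50 B=48 C=57] avail[A=46 B=48 C=57] open={R1}
Step 2: reserve R2 C 4 -> on_hand[A=50 B=48 C=57] avail[A=46 B=48 C=53] open={R1,R2}
Step 3: reserve R3 C 9 -> on_hand[A=50 B=48 C=57] avail[A=46 B=48 C=44] open={R1,R2,R3}
Step 4: reserve R4 A 7 -> on_hand[A=50 B=48 C=57] avail[A=39 B=48 C=44] open={R1,R2,R3,R4}
Step 5: reserve R5 A 6 -> on_hand[A=50 B=48 C=57] avail[A=33 B=48 C=44] open={R1,R2,R3,R4,R5}
Step 6: reserve R6 C 3 -> on_hand[A=50 B=48 C=57] avail[A=33 B=48 C=41] open={R1,R2,R3,R4,R5,R6}
Step 7: commit R2 -> on_hand[A=50 B=48 C=53] avail[A=33 B=48 C=41] open={R1,R3,R4,R5,R6}
Step 8: reserve R7 A 9 -> on_hand[A=50 B=48 C=53] avail[A=24 B=48 C=41] open={R1,R3,R4,R5,R6,R7}
Step 9: commit R7 -> on_hand[A=41 B=48 C=53] avail[A=24 B=48 C=41] open={R1,R3,R4,R5,R6}
Step 10: reserve R8 C 9 -> on_hand[A=41 B=48 C=53] avail[A=24 B=48 C=32] open={R1,R3,R4,R5,R6,R8}
Step 11: reserve R9 C 7 -> on_hand[A=41 B=48 C=53] avail[A=24 B=48 C=25] open={R1,R3,R4,R5,R6,R8,R9}
Step 12: commit R8 -> on_hand[A=41 B=48 C=44] avail[A=24 B=48 C=25] open={R1,R3,R4,R5,R6,R9}
Step 13: reserve R10 B 2 -> on_hand[A=41 B=48 C=44] avail[A=24 B=46 C=25] open={R1,R10,R3,R4,R5,R6,R9}
Step 14: commit R10 -> on_hand[A=41 B=46 C=44] avail[A=24 B=46 C=25] open={R1,R3,R4,R5,R6,R9}
Step 15: reserve R11 B 6 -> on_hand[A=41 B=46 C=44] avail[A=24 B=40 C=25] open={R1,R11,R3,R4,R5,R6,R9}
Step 16: commit R3 -> on_hand[A=41 B=46 C=35] avail[A=24 B=40 C=25] open={R1,R11,R4,R5,R6,R9}
Step 17: commit R5 -> on_hand[A=35 B=46 C=35] avail[A=24 B=40 C=25] open={R1,R11,R4,R6,R9}
Step 18: reserve R12 B 2 -> on_hand[A=35 B=46 C=35] avail[A=24 B=38 C=25] open={R1,R11,R12,R4,R6,R9}
Step 19: reserve R13 A 4 -> on_hand[A=35 B=46 C=35] avail[A=20 B=38 C=25] open={R1,R11,R12,R13,R4,R6,R9}
Open reservations: ['R1', 'R11', 'R12', 'R13', 'R4', 'R6', 'R9'] -> 7

Answer: 7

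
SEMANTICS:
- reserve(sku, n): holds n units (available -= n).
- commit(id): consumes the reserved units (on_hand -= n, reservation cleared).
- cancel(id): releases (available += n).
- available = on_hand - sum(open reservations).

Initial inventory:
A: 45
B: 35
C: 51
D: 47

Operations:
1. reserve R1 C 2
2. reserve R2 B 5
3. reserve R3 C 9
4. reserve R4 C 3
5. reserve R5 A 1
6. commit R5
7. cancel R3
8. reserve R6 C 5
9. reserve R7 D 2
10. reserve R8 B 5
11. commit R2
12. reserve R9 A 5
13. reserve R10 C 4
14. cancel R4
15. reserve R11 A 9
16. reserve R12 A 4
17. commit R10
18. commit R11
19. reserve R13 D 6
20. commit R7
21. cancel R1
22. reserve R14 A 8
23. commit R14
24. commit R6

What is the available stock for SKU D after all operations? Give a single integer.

Answer: 39

Derivation:
Step 1: reserve R1 C 2 -> on_hand[A=45 B=35 C=51 D=47] avail[A=45 B=35 C=49 D=47] open={R1}
Step 2: reserve R2 B 5 -> on_hand[A=45 B=35 C=51 D=47] avail[A=45 B=30 C=49 D=47] open={R1,R2}
Step 3: reserve R3 C 9 -> on_hand[A=45 B=35 C=51 D=47] avail[A=45 B=30 C=40 D=47] open={R1,R2,R3}
Step 4: reserve R4 C 3 -> on_hand[A=45 B=35 C=51 D=47] avail[A=45 B=30 C=37 D=47] open={R1,R2,R3,R4}
Step 5: reserve R5 A 1 -> on_hand[A=45 B=35 C=51 D=47] avail[A=44 B=30 C=37 D=47] open={R1,R2,R3,R4,R5}
Step 6: commit R5 -> on_hand[A=44 B=35 C=51 D=47] avail[A=44 B=30 C=37 D=47] open={R1,R2,R3,R4}
Step 7: cancel R3 -> on_hand[A=44 B=35 C=51 D=47] avail[A=44 B=30 C=46 D=47] open={R1,R2,R4}
Step 8: reserve R6 C 5 -> on_hand[A=44 B=35 C=51 D=47] avail[A=44 B=30 C=41 D=47] open={R1,R2,R4,R6}
Step 9: reserve R7 D 2 -> on_hand[A=44 B=35 C=51 D=47] avail[A=44 B=30 C=41 D=45] open={R1,R2,R4,R6,R7}
Step 10: reserve R8 B 5 -> on_hand[A=44 B=35 C=51 D=47] avail[A=44 B=25 C=41 D=45] open={R1,R2,R4,R6,R7,R8}
Step 11: commit R2 -> on_hand[A=44 B=30 C=51 D=47] avail[A=44 B=25 C=41 D=45] open={R1,R4,R6,R7,R8}
Step 12: reserve R9 A 5 -> on_hand[A=44 B=30 C=51 D=47] avail[A=39 B=25 C=41 D=45] open={R1,R4,R6,R7,R8,R9}
Step 13: reserve R10 C 4 -> on_hand[A=44 B=30 C=51 D=47] avail[A=39 B=25 C=37 D=45] open={R1,R10,R4,R6,R7,R8,R9}
Step 14: cancel R4 -> on_hand[A=44 B=30 C=51 D=47] avail[A=39 B=25 C=40 D=45] open={R1,R10,R6,R7,R8,R9}
Step 15: reserve R11 A 9 -> on_hand[A=44 B=30 C=51 D=47] avail[A=30 B=25 C=40 D=45] open={R1,R10,R11,R6,R7,R8,R9}
Step 16: reserve R12 A 4 -> on_hand[A=44 B=30 C=51 D=47] avail[A=26 B=25 C=40 D=45] open={R1,R10,R11,R12,R6,R7,R8,R9}
Step 17: commit R10 -> on_hand[A=44 B=30 C=47 D=47] avail[A=26 B=25 C=40 D=45] open={R1,R11,R12,R6,R7,R8,R9}
Step 18: commit R11 -> on_hand[A=35 B=30 C=47 D=47] avail[A=26 B=25 C=40 D=45] open={R1,R12,R6,R7,R8,R9}
Step 19: reserve R13 D 6 -> on_hand[A=35 B=30 C=47 D=47] avail[A=26 B=25 C=40 D=39] open={R1,R12,R13,R6,R7,R8,R9}
Step 20: commit R7 -> on_hand[A=35 B=30 C=47 D=45] avail[A=26 B=25 C=40 D=39] open={R1,R12,R13,R6,R8,R9}
Step 21: cancel R1 -> on_hand[A=35 B=30 C=47 D=45] avail[A=26 B=25 C=42 D=39] open={R12,R13,R6,R8,R9}
Step 22: reserve R14 A 8 -> on_hand[A=35 B=30 C=47 D=45] avail[A=18 B=25 C=42 D=39] open={R12,R13,R14,R6,R8,R9}
Step 23: commit R14 -> on_hand[A=27 B=30 C=47 D=45] avail[A=18 B=25 C=42 D=39] open={R12,R13,R6,R8,R9}
Step 24: commit R6 -> on_hand[A=27 B=30 C=42 D=45] avail[A=18 B=25 C=42 D=39] open={R12,R13,R8,R9}
Final available[D] = 39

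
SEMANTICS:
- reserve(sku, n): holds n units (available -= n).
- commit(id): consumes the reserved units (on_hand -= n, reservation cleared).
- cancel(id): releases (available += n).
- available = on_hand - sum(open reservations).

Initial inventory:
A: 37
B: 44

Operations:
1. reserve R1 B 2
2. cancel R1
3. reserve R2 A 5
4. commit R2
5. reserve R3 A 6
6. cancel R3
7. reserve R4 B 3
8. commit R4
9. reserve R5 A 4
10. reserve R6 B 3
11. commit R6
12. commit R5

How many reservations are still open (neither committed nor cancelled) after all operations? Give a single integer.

Answer: 0

Derivation:
Step 1: reserve R1 B 2 -> on_hand[A=37 B=44] avail[A=37 B=42] open={R1}
Step 2: cancel R1 -> on_hand[A=37 B=44] avail[A=37 B=44] open={}
Step 3: reserve R2 A 5 -> on_hand[A=37 B=44] avail[A=32 B=44] open={R2}
Step 4: commit R2 -> on_hand[A=32 B=44] avail[A=32 B=44] open={}
Step 5: reserve R3 A 6 -> on_hand[A=32 B=44] avail[A=26 B=44] open={R3}
Step 6: cancel R3 -> on_hand[A=32 B=44] avail[A=32 B=44] open={}
Step 7: reserve R4 B 3 -> on_hand[A=32 B=44] avail[A=32 B=41] open={R4}
Step 8: commit R4 -> on_hand[A=32 B=41] avail[A=32 B=41] open={}
Step 9: reserve R5 A 4 -> on_hand[A=32 B=41] avail[A=28 B=41] open={R5}
Step 10: reserve R6 B 3 -> on_hand[A=32 B=41] avail[A=28 B=38] open={R5,R6}
Step 11: commit R6 -> on_hand[A=32 B=38] avail[A=28 B=38] open={R5}
Step 12: commit R5 -> on_hand[A=28 B=38] avail[A=28 B=38] open={}
Open reservations: [] -> 0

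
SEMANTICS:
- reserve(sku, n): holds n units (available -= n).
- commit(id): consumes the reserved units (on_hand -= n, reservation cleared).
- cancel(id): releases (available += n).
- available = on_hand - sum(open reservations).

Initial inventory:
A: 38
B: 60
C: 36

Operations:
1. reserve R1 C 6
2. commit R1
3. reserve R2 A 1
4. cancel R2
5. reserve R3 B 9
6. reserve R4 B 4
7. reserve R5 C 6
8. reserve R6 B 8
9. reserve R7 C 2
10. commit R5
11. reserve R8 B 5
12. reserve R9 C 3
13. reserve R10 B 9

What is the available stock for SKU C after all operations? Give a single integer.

Step 1: reserve R1 C 6 -> on_hand[A=38 B=60 C=36] avail[A=38 B=60 C=30] open={R1}
Step 2: commit R1 -> on_hand[A=38 B=60 C=30] avail[A=38 B=60 C=30] open={}
Step 3: reserve R2 A 1 -> on_hand[A=38 B=60 C=30] avail[A=37 B=60 C=30] open={R2}
Step 4: cancel R2 -> on_hand[A=38 B=60 C=30] avail[A=38 B=60 C=30] open={}
Step 5: reserve R3 B 9 -> on_hand[A=38 B=60 C=30] avail[A=38 B=51 C=30] open={R3}
Step 6: reserve R4 B 4 -> on_hand[A=38 B=60 C=30] avail[A=38 B=47 C=30] open={R3,R4}
Step 7: reserve R5 C 6 -> on_hand[A=38 B=60 C=30] avail[A=38 B=47 C=24] open={R3,R4,R5}
Step 8: reserve R6 B 8 -> on_hand[A=38 B=60 C=30] avail[A=38 B=39 C=24] open={R3,R4,R5,R6}
Step 9: reserve R7 C 2 -> on_hand[A=38 B=60 C=30] avail[A=38 B=39 C=22] open={R3,R4,R5,R6,R7}
Step 10: commit R5 -> on_hand[A=38 B=60 C=24] avail[A=38 B=39 C=22] open={R3,R4,R6,R7}
Step 11: reserve R8 B 5 -> on_hand[A=38 B=60 C=24] avail[A=38 B=34 C=22] open={R3,R4,R6,R7,R8}
Step 12: reserve R9 C 3 -> on_hand[A=38 B=60 C=24] avail[A=38 B=34 C=19] open={R3,R4,R6,R7,R8,R9}
Step 13: reserve R10 B 9 -> on_hand[A=38 B=60 C=24] avail[A=38 B=25 C=19] open={R10,R3,R4,R6,R7,R8,R9}
Final available[C] = 19

Answer: 19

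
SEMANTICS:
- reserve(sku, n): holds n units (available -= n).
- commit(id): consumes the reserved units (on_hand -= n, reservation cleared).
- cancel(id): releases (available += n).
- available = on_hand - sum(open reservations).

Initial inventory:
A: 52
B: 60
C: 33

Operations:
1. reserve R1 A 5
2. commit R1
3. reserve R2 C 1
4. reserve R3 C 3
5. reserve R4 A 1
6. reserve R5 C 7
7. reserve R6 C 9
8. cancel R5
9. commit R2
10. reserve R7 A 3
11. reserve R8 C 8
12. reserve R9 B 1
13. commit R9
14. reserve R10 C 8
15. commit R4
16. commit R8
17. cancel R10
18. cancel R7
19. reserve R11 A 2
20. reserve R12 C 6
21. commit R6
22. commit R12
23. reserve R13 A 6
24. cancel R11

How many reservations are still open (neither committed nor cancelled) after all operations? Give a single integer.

Step 1: reserve R1 A 5 -> on_hand[A=52 B=60 C=33] avail[A=47 B=60 C=33] open={R1}
Step 2: commit R1 -> on_hand[A=47 B=60 C=33] avail[A=47 B=60 C=33] open={}
Step 3: reserve R2 C 1 -> on_hand[A=47 B=60 C=33] avail[A=47 B=60 C=32] open={R2}
Step 4: reserve R3 C 3 -> on_hand[A=47 B=60 C=33] avail[A=47 B=60 C=29] open={R2,R3}
Step 5: reserve R4 A 1 -> on_hand[A=47 B=60 C=33] avail[A=46 B=60 C=29] open={R2,R3,R4}
Step 6: reserve R5 C 7 -> on_hand[A=47 B=60 C=33] avail[A=46 B=60 C=22] open={R2,R3,R4,R5}
Step 7: reserve R6 C 9 -> on_hand[A=47 B=60 C=33] avail[A=46 B=60 C=13] open={R2,R3,R4,R5,R6}
Step 8: cancel R5 -> on_hand[A=47 B=60 C=33] avail[A=46 B=60 C=20] open={R2,R3,R4,R6}
Step 9: commit R2 -> on_hand[A=47 B=60 C=32] avail[A=46 B=60 C=20] open={R3,R4,R6}
Step 10: reserve R7 A 3 -> on_hand[A=47 B=60 C=32] avail[A=43 B=60 C=20] open={R3,R4,R6,R7}
Step 11: reserve R8 C 8 -> on_hand[A=47 B=60 C=32] avail[A=43 B=60 C=12] open={R3,R4,R6,R7,R8}
Step 12: reserve R9 B 1 -> on_hand[A=47 B=60 C=32] avail[A=43 B=59 C=12] open={R3,R4,R6,R7,R8,R9}
Step 13: commit R9 -> on_hand[A=47 B=59 C=32] avail[A=43 B=59 C=12] open={R3,R4,R6,R7,R8}
Step 14: reserve R10 C 8 -> on_hand[A=47 B=59 C=32] avail[A=43 B=59 C=4] open={R10,R3,R4,R6,R7,R8}
Step 15: commit R4 -> on_hand[A=46 B=59 C=32] avail[A=43 B=59 C=4] open={R10,R3,R6,R7,R8}
Step 16: commit R8 -> on_hand[A=46 B=59 C=24] avail[A=43 B=59 C=4] open={R10,R3,R6,R7}
Step 17: cancel R10 -> on_hand[A=46 B=59 C=24] avail[A=43 B=59 C=12] open={R3,R6,R7}
Step 18: cancel R7 -> on_hand[A=46 B=59 C=24] avail[A=46 B=59 C=12] open={R3,R6}
Step 19: reserve R11 A 2 -> on_hand[A=46 B=59 C=24] avail[A=44 B=59 C=12] open={R11,R3,R6}
Step 20: reserve R12 C 6 -> on_hand[A=46 B=59 C=24] avail[A=44 B=59 C=6] open={R11,R12,R3,R6}
Step 21: commit R6 -> on_hand[A=46 B=59 C=15] avail[A=44 B=59 C=6] open={R11,R12,R3}
Step 22: commit R12 -> on_hand[A=46 B=59 C=9] avail[A=44 B=59 C=6] open={R11,R3}
Step 23: reserve R13 A 6 -> on_hand[A=46 B=59 C=9] avail[A=38 B=59 C=6] open={R11,R13,R3}
Step 24: cancel R11 -> on_hand[A=46 B=59 C=9] avail[A=40 B=59 C=6] open={R13,R3}
Open reservations: ['R13', 'R3'] -> 2

Answer: 2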